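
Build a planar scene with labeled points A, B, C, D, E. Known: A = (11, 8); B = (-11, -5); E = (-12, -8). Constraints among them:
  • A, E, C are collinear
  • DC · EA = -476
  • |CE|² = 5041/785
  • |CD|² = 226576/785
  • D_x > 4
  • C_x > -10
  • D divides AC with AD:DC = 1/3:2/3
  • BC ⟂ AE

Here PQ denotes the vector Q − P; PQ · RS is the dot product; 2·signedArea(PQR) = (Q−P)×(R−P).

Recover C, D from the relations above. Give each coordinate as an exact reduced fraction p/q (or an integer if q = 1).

C = (-7787/785, -5144/785)
D = (3161/785, 2472/785)

1. C_x = -7787/785  [A, E, C are collinear ∩ BC ⟂ AE]
2. C_y = -5144/785  [A, E, C are collinear ∩ BC ⟂ AE]
   → C = (-7787/785, -5144/785)
3. D_x = 3161/785  [D divides AC with AD:DC = 1/3:2/3]
4. D_y = 2472/785  [D divides AC with AD:DC = 1/3:2/3]
   → D = (3161/785, 2472/785)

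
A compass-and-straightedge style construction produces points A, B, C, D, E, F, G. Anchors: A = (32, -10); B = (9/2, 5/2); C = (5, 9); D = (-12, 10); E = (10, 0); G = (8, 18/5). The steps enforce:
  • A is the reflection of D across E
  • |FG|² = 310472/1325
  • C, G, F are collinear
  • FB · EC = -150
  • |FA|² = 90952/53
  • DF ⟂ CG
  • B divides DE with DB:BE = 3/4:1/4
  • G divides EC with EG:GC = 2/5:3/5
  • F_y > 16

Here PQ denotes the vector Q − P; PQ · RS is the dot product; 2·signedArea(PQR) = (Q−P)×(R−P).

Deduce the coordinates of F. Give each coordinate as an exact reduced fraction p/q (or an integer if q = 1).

F = (30/53, 900/53)

1. F_x = 30/53  [C, G, F are collinear ∩ DF ⟂ CG]
2. F_y = 900/53  [C, G, F are collinear ∩ DF ⟂ CG]
   → F = (30/53, 900/53)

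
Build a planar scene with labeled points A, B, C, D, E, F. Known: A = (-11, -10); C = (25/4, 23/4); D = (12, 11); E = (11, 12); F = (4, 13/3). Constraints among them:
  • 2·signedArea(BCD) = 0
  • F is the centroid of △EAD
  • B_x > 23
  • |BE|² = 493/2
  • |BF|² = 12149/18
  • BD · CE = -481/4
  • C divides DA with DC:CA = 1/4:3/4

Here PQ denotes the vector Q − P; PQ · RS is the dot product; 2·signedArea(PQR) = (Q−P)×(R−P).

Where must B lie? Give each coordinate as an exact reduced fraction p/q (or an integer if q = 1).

B = (47/2, 43/2)

1. B_x = 47/2  [2·signedArea(BCD) = 0 ∩ BD · CE = -481/4]
2. B_y = 43/2  [2·signedArea(BCD) = 0 ∩ BD · CE = -481/4]
   → B = (47/2, 43/2)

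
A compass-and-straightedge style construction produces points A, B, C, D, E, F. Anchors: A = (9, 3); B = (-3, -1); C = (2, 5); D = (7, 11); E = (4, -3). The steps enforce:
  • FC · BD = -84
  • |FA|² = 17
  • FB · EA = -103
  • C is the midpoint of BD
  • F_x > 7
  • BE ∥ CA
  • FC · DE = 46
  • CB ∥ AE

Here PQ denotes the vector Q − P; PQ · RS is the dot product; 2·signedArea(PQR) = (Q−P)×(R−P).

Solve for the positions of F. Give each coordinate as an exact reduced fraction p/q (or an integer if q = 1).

F = (8, 7)

1. F_x = 8  [FB · EA = -103 ∩ FC · DE = 46]
2. F_y = 7  [FB · EA = -103 ∩ FC · DE = 46]
   → F = (8, 7)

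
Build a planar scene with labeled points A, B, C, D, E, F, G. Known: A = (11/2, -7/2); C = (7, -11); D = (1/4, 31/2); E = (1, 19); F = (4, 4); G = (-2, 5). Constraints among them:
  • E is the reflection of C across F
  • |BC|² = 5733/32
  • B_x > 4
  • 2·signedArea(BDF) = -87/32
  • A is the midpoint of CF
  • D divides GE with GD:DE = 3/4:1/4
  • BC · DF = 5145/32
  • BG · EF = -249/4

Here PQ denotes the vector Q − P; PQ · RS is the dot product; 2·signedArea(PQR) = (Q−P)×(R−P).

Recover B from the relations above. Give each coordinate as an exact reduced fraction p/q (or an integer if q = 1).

B = (35/8, 17/8)

1. B_x = 35/8  [2·signedArea(BDF) = -87/32 ∩ BC · DF = 5145/32]
2. B_y = 17/8  [2·signedArea(BDF) = -87/32 ∩ BC · DF = 5145/32]
   → B = (35/8, 17/8)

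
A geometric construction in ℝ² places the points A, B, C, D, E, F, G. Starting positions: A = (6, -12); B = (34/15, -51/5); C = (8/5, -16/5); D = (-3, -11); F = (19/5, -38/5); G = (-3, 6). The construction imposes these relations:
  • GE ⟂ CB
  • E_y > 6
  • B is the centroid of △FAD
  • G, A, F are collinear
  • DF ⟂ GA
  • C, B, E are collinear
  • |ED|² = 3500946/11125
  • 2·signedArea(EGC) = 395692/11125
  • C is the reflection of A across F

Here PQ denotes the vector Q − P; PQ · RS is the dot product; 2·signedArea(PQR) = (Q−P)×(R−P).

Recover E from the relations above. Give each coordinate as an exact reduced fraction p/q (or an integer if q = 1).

E = (1536/2225, 14132/2225)

1. E_x = 1536/2225  [C, B, E are collinear ∩ GE ⟂ CB]
2. E_y = 14132/2225  [C, B, E are collinear ∩ GE ⟂ CB]
   → E = (1536/2225, 14132/2225)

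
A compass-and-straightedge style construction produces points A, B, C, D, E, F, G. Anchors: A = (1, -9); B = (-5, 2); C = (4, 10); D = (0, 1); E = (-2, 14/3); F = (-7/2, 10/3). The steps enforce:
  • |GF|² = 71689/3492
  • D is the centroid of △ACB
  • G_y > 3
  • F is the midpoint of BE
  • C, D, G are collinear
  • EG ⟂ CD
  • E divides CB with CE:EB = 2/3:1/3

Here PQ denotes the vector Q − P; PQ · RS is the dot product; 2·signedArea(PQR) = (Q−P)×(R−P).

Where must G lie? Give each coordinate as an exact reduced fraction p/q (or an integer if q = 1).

G = (100/97, 322/97)

1. G_x = 100/97  [C, D, G are collinear ∩ EG ⟂ CD]
2. G_y = 322/97  [C, D, G are collinear ∩ EG ⟂ CD]
   → G = (100/97, 322/97)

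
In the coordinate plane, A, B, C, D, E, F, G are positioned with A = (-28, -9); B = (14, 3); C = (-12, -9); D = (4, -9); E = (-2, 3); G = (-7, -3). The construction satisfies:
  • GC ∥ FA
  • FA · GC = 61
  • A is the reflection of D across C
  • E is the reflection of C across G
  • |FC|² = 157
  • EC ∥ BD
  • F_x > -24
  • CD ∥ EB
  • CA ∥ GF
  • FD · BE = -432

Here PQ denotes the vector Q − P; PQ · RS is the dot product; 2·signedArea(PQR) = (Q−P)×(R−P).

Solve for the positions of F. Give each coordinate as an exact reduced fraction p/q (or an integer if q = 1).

1. F_x = -23  [GC ∥ FA ∩ CA ∥ GF]
2. F_y = -3  [GC ∥ FA ∩ CA ∥ GF]
   → F = (-23, -3)

F = (-23, -3)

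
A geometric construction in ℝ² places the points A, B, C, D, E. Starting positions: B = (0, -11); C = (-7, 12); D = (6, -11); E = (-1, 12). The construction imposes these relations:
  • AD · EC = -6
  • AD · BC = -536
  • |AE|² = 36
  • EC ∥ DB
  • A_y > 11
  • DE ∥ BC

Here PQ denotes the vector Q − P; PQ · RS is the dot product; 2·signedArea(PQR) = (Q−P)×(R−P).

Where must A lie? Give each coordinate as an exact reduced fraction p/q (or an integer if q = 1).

A = (5, 12)

1. A_x = 5  [AD · EC = -6 ∩ AD · BC = -536]
2. A_y = 12  [AD · EC = -6 ∩ AD · BC = -536]
   → A = (5, 12)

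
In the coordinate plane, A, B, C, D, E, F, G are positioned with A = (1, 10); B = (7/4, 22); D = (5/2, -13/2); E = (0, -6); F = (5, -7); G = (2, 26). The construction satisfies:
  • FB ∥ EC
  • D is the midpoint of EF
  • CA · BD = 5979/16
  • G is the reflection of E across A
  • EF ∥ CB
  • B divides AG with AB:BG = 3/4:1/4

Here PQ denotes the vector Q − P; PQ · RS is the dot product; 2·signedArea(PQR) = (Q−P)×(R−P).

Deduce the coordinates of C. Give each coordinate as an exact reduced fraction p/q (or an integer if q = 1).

C = (-13/4, 23)

1. C_x = -13/4  [EF ∥ CB ∩ FB ∥ EC]
2. C_y = 23  [EF ∥ CB ∩ FB ∥ EC]
   → C = (-13/4, 23)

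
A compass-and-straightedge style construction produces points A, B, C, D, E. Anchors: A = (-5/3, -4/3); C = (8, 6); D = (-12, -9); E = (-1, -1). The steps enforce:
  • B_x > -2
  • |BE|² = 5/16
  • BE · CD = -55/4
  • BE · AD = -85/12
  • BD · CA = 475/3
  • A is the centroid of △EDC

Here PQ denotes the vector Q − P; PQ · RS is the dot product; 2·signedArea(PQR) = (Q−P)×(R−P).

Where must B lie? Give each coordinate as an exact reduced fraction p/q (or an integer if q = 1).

1. B_x = -3/2  [BE · CD = -55/4 ∩ BE · AD = -85/12]
2. B_y = -5/4  [BE · CD = -55/4 ∩ BE · AD = -85/12]
   → B = (-3/2, -5/4)

B = (-3/2, -5/4)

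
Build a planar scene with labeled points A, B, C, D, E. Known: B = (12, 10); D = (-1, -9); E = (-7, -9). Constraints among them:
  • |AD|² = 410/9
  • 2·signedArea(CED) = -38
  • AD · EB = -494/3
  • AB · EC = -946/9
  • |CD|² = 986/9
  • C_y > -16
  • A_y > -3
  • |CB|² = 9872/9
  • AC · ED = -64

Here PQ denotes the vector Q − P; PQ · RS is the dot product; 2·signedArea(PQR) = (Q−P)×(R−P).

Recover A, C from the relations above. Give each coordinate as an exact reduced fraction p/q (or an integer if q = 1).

1. A_x = 4/3  [line -19·x + -19·y + -76/3 = 0 ∩ |AD|² = 410/9]
2. A_y = -8/3  [line -19·x + -19·y + -76/3 = 0 ∩ |AD|² = 410/9]
   → A = (4/3, -8/3)
3. C_x = -28/3  [AB · EC = -946/9 ∩ 2·signedArea(CED) = -38]
4. C_y = -46/3  [AB · EC = -946/9 ∩ 2·signedArea(CED) = -38]
   → C = (-28/3, -46/3)

A = (4/3, -8/3)
C = (-28/3, -46/3)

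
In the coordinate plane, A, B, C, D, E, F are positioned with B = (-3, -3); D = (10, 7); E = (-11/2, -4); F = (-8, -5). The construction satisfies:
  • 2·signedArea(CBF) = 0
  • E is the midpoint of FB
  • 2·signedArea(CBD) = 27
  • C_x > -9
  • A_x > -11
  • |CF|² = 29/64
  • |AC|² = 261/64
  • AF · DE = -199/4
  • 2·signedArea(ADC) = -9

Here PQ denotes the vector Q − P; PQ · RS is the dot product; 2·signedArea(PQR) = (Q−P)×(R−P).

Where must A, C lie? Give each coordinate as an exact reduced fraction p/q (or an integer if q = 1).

1. C_x = -69/8  [2·signedArea(CBF) = 0 ∩ 2·signedArea(CBD) = 27]
2. C_y = -21/4  [2·signedArea(CBF) = 0 ∩ 2·signedArea(CBD) = 27]
   → C = (-69/8, -21/4)
3. A_x = -21/2  [AF · DE = -199/4 ∩ 2·signedArea(ADC) = -9]
4. A_y = -6  [AF · DE = -199/4 ∩ 2·signedArea(ADC) = -9]
   → A = (-21/2, -6)

A = (-21/2, -6)
C = (-69/8, -21/4)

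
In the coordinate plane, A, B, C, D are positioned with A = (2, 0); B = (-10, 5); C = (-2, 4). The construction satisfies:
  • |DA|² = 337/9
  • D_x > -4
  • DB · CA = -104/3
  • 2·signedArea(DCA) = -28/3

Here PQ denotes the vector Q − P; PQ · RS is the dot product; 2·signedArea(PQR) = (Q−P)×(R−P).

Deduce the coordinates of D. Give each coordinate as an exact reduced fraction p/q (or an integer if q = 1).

1. D_x = -10/3  [DB · CA = -104/3 ∩ 2·signedArea(DCA) = -28/3]
2. D_y = 3  [DB · CA = -104/3 ∩ 2·signedArea(DCA) = -28/3]
   → D = (-10/3, 3)

D = (-10/3, 3)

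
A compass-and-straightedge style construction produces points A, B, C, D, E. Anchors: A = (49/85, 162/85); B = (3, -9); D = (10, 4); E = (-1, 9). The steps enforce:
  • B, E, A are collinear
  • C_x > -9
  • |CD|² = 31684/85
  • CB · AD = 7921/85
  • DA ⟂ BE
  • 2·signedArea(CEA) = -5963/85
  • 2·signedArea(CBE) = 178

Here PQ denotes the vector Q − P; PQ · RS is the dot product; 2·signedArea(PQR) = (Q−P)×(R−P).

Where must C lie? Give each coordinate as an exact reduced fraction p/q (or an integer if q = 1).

1. C_x = -752/85  [line -18·x + -4·y + -160 = 0 ∩ |CD|² = 31684/85]
2. C_y = -16/85  [line -18·x + -4·y + -160 = 0 ∩ |CD|² = 31684/85]
   → C = (-752/85, -16/85)

C = (-752/85, -16/85)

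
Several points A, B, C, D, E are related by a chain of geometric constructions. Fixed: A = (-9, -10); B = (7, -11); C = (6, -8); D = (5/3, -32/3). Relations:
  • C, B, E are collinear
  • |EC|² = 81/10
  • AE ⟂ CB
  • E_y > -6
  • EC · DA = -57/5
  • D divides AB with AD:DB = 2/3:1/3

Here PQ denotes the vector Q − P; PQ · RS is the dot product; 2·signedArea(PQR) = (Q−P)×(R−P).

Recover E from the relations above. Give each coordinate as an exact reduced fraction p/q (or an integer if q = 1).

E = (51/10, -53/10)

1. E_x = 51/10  [C, B, E are collinear ∩ AE ⟂ CB]
2. E_y = -53/10  [C, B, E are collinear ∩ AE ⟂ CB]
   → E = (51/10, -53/10)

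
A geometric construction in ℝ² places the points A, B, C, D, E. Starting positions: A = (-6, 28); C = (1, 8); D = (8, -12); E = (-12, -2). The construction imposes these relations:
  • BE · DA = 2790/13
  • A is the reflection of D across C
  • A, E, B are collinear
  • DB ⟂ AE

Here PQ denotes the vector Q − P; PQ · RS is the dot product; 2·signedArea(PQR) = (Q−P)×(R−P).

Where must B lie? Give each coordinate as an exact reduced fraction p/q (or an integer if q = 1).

1. B_x = -171/13  [A, E, B are collinear ∩ DB ⟂ AE]
2. B_y = -101/13  [A, E, B are collinear ∩ DB ⟂ AE]
   → B = (-171/13, -101/13)

B = (-171/13, -101/13)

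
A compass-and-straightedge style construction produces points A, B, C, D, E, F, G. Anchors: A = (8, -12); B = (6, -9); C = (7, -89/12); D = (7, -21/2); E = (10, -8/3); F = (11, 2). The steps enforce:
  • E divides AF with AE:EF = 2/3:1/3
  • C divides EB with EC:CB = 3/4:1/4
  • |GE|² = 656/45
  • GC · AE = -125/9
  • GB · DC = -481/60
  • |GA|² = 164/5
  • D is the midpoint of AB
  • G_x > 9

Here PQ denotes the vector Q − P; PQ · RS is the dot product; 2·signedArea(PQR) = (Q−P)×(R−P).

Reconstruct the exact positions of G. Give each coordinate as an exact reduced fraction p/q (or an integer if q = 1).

1. G_x = 46/5  [GB · DC = -481/60 ∩ GC · AE = -125/9]
2. G_y = -32/5  [GB · DC = -481/60 ∩ GC · AE = -125/9]
   → G = (46/5, -32/5)

G = (46/5, -32/5)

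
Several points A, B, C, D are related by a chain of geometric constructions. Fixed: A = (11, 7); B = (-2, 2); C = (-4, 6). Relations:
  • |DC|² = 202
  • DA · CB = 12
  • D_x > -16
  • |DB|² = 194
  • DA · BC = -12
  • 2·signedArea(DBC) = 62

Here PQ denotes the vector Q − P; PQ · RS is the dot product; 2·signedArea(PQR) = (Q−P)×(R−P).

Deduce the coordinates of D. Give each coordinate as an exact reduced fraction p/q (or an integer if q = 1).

1. D_x = -15  [DA · BC = -12 ∩ 2·signedArea(DBC) = 62]
2. D_y = -3  [DA · BC = -12 ∩ 2·signedArea(DBC) = 62]
   → D = (-15, -3)

D = (-15, -3)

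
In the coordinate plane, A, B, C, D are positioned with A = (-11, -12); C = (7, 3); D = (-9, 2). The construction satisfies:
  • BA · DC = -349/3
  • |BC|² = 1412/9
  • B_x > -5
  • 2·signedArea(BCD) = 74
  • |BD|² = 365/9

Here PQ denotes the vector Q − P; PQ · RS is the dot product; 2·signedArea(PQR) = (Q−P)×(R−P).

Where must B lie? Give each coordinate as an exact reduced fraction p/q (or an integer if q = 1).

B = (-13/3, -7/3)

1. B_x = -13/3  [BA · DC = -349/3 ∩ 2·signedArea(BCD) = 74]
2. B_y = -7/3  [BA · DC = -349/3 ∩ 2·signedArea(BCD) = 74]
   → B = (-13/3, -7/3)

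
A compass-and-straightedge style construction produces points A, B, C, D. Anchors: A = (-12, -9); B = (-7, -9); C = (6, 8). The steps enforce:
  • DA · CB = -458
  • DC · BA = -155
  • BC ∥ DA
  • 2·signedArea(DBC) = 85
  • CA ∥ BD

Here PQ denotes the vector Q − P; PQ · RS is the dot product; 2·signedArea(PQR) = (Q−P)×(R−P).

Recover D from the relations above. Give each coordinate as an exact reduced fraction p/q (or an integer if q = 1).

D = (-25, -26)

1. D_x = -25  [BC ∥ DA ∩ CA ∥ BD]
2. D_y = -26  [BC ∥ DA ∩ CA ∥ BD]
   → D = (-25, -26)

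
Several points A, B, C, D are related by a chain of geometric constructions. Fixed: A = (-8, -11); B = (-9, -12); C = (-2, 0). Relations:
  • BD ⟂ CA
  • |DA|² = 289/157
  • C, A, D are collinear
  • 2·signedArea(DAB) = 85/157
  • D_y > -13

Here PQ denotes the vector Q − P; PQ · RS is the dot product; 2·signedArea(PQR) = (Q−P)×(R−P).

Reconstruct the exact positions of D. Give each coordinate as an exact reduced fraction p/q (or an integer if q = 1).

D = (-1358/157, -1914/157)

1. D_x = -1358/157  [C, A, D are collinear ∩ BD ⟂ CA]
2. D_y = -1914/157  [C, A, D are collinear ∩ BD ⟂ CA]
   → D = (-1358/157, -1914/157)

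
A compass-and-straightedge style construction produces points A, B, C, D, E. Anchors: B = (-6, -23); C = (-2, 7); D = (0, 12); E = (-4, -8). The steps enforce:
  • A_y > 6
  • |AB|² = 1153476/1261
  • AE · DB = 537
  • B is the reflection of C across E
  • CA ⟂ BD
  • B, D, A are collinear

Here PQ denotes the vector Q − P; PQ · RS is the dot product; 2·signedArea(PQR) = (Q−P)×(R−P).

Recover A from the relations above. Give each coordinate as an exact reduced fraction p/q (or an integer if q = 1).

A = (-1122/1261, 8587/1261)

1. A_x = -1122/1261  [B, D, A are collinear ∩ CA ⟂ BD]
2. A_y = 8587/1261  [B, D, A are collinear ∩ CA ⟂ BD]
   → A = (-1122/1261, 8587/1261)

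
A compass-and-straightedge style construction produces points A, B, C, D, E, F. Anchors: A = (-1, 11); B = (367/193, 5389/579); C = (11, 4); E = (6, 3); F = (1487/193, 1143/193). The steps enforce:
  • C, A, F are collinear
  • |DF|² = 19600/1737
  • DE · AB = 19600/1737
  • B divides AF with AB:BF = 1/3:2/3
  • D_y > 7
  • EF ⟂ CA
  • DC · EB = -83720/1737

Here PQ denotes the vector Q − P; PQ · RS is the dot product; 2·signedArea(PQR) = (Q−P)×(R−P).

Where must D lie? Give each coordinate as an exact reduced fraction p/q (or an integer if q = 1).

D = (927/193, 4409/579)

1. D_x = 927/193  [DC · EB = -83720/1737 ∩ DE · AB = 19600/1737]
2. D_y = 4409/579  [DC · EB = -83720/1737 ∩ DE · AB = 19600/1737]
   → D = (927/193, 4409/579)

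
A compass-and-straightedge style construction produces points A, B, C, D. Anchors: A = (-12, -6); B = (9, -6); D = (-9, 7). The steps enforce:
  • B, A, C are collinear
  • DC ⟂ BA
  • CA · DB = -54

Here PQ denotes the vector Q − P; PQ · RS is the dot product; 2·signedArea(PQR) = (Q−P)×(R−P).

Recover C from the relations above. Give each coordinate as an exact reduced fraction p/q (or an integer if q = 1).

C = (-9, -6)

1. C_x = -9  [B, A, C are collinear ∩ DC ⟂ BA]
2. C_y = -6  [B, A, C are collinear ∩ DC ⟂ BA]
   → C = (-9, -6)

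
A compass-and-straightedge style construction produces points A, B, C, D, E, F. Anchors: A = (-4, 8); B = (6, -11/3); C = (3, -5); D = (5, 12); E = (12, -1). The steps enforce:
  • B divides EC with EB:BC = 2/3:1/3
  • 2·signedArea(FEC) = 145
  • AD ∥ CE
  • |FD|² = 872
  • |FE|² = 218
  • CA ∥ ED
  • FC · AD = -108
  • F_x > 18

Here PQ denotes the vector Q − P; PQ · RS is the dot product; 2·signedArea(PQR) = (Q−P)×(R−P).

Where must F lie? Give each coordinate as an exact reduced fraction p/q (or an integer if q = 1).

F = (19, -14)

1. F_x = 19  [2·signedArea(FEC) = 145 ∩ FC · AD = -108]
2. F_y = -14  [2·signedArea(FEC) = 145 ∩ FC · AD = -108]
   → F = (19, -14)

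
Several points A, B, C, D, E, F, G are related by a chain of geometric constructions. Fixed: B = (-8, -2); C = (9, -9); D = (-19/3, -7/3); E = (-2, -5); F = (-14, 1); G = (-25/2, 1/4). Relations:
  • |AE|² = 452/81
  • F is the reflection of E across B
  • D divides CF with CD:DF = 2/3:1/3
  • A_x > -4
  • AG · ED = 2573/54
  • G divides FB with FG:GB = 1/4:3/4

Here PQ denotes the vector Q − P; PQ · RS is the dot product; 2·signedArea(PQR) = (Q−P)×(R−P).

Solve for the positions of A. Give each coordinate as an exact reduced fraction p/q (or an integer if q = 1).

1. A_x = -34/9  [line 13/3·x + -8/3·y + 194/27 = 0 ∩ |AE|² = 452/81]
2. A_y = -31/9  [line 13/3·x + -8/3·y + 194/27 = 0 ∩ |AE|² = 452/81]
   → A = (-34/9, -31/9)

A = (-34/9, -31/9)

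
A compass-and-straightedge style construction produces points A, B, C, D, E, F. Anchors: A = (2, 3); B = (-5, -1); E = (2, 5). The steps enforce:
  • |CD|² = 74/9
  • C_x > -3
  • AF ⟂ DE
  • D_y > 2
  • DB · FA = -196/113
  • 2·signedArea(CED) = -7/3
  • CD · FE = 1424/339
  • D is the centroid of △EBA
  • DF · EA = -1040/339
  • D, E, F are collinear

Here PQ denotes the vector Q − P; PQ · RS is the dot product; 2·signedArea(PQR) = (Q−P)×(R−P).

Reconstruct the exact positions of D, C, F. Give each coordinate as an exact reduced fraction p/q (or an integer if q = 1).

C = (-8/3, 2/3)
D = (-1/3, 7/3)
F = (114/113, 437/113)

1. D_x = -1/3  [D is the centroid of △EBA]
2. D_y = 7/3  [D is the centroid of △EBA]
   → D = (-1/3, 7/3)
3. F_x = 114/113  [D, E, F are collinear ∩ AF ⟂ DE]
4. F_y = 437/113  [D, E, F are collinear ∩ AF ⟂ DE]
   → F = (114/113, 437/113)
5. C_x = -8/3  [2·signedArea(CED) = -7/3 ∩ CD · FE = 1424/339]
6. C_y = 2/3  [2·signedArea(CED) = -7/3 ∩ CD · FE = 1424/339]
   → C = (-8/3, 2/3)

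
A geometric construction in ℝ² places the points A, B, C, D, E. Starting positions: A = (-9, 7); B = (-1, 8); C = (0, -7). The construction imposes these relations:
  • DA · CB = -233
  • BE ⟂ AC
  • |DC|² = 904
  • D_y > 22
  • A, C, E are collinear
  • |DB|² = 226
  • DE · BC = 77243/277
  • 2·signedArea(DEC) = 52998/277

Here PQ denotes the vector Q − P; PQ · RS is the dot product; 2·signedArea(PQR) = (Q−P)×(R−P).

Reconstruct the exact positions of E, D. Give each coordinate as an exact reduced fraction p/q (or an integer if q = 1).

D = (-2, 23)
E = (-1971/277, 1127/277)

1. E_x = -1971/277  [A, C, E are collinear ∩ BE ⟂ AC]
2. E_y = 1127/277  [A, C, E are collinear ∩ BE ⟂ AC]
   → E = (-1971/277, 1127/277)
3. D_x = -2  [2·signedArea(DEC) = 52998/277 ∩ DE · BC = 77243/277]
4. D_y = 23  [2·signedArea(DEC) = 52998/277 ∩ DE · BC = 77243/277]
   → D = (-2, 23)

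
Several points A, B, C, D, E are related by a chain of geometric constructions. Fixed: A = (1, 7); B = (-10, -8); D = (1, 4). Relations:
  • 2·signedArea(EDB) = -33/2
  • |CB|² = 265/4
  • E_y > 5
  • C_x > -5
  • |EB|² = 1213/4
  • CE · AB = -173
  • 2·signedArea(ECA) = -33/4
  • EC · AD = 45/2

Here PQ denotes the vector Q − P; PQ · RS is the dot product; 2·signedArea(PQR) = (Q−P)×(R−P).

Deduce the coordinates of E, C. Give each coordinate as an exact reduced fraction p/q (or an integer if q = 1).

1. E_x = 1  [line 12·x + -11·y + 97/2 = 0 ∩ |EB|² = 1213/4]
2. E_y = 11/2  [line 12·x + -11·y + 97/2 = 0 ∩ |EB|² = 1213/4]
   → E = (1, 11/2)
3. C_x = -9/2  [CE · AB = -173 ∩ EC · AD = 45/2]
4. C_y = -2  [CE · AB = -173 ∩ EC · AD = 45/2]
   → C = (-9/2, -2)

C = (-9/2, -2)
E = (1, 11/2)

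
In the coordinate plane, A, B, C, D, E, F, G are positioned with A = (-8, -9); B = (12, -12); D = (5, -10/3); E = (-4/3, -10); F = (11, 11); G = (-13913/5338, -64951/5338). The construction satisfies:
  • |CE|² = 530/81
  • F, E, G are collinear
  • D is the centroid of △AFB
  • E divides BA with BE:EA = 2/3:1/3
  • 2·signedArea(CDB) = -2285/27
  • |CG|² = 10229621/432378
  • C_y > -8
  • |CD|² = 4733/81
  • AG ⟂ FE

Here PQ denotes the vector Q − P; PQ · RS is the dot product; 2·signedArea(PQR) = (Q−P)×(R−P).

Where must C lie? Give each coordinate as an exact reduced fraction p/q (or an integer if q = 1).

1. C_x = -13/9  [line 26/3·x + 7·y + 1745/27 = 0 ∩ |CE|² = 530/81]
2. C_y = -67/9  [line 26/3·x + 7·y + 1745/27 = 0 ∩ |CE|² = 530/81]
   → C = (-13/9, -67/9)

C = (-13/9, -67/9)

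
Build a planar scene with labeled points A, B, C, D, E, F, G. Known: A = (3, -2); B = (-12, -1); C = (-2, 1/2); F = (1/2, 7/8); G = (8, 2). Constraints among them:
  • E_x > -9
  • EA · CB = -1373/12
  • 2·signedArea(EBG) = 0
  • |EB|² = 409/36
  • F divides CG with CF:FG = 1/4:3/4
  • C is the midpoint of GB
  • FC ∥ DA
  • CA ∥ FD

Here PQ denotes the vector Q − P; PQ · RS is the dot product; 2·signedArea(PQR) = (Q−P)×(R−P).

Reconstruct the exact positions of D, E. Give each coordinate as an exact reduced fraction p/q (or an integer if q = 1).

D = (11/2, -13/8)
E = (-26/3, -1/2)

1. D_x = 11/2  [FC ∥ DA ∩ CA ∥ FD]
2. D_y = -13/8  [FC ∥ DA ∩ CA ∥ FD]
   → D = (11/2, -13/8)
3. E_x = -26/3  [2·signedArea(EBG) = 0 ∩ EA · CB = -1373/12]
4. E_y = -1/2  [2·signedArea(EBG) = 0 ∩ EA · CB = -1373/12]
   → E = (-26/3, -1/2)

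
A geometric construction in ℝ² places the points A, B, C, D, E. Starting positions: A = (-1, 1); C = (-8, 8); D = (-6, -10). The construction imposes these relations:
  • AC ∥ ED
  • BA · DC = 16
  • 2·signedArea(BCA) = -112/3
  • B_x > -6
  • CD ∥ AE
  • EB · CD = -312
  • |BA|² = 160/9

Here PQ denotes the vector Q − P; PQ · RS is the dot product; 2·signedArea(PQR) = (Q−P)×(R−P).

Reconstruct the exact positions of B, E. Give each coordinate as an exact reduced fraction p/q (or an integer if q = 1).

B = (-5, -1/3)
E = (1, -17)

1. B_x = -5  [BA · DC = 16 ∩ 2·signedArea(BCA) = -112/3]
2. B_y = -1/3  [BA · DC = 16 ∩ 2·signedArea(BCA) = -112/3]
   → B = (-5, -1/3)
3. E_x = 1  [AC ∥ ED ∩ CD ∥ AE]
4. E_y = -17  [AC ∥ ED ∩ CD ∥ AE]
   → E = (1, -17)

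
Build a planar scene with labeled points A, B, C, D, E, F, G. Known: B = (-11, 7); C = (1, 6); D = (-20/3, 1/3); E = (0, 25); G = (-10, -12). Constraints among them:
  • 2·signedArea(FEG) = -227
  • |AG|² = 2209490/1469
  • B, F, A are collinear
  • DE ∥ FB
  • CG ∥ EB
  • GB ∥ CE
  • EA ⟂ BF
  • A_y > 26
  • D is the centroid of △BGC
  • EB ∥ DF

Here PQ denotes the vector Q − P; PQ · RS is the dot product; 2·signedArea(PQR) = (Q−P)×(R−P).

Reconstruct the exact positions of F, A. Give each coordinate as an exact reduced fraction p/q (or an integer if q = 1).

A = (-8399/1469, 38995/1469)
F = (-53/3, -53/3)

1. F_x = -53/3  [DE ∥ FB ∩ EB ∥ DF]
2. F_y = -53/3  [DE ∥ FB ∩ EB ∥ DF]
   → F = (-53/3, -53/3)
3. A_x = -8399/1469  [B, F, A are collinear ∩ EA ⟂ BF]
4. A_y = 38995/1469  [B, F, A are collinear ∩ EA ⟂ BF]
   → A = (-8399/1469, 38995/1469)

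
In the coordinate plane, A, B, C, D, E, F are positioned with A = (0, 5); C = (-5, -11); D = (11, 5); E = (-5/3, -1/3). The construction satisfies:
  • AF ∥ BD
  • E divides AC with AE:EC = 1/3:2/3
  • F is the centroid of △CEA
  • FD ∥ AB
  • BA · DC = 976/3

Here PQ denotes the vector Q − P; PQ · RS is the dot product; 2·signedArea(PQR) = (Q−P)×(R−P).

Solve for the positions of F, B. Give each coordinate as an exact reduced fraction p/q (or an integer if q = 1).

B = (119/9, 109/9)
F = (-20/9, -19/9)

1. F_x = -20/9  [F is the centroid of △CEA]
2. F_y = -19/9  [F is the centroid of △CEA]
   → F = (-20/9, -19/9)
3. B_x = 119/9  [AF ∥ BD ∩ FD ∥ AB]
4. B_y = 109/9  [AF ∥ BD ∩ FD ∥ AB]
   → B = (119/9, 109/9)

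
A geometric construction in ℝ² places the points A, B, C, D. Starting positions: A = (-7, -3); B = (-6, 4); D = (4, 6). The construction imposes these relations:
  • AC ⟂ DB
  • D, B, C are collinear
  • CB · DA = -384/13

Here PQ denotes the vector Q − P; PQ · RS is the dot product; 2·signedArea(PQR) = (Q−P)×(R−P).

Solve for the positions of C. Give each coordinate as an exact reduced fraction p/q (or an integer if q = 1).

C = (-108/13, 46/13)

1. C_x = -108/13  [D, B, C are collinear ∩ AC ⟂ DB]
2. C_y = 46/13  [D, B, C are collinear ∩ AC ⟂ DB]
   → C = (-108/13, 46/13)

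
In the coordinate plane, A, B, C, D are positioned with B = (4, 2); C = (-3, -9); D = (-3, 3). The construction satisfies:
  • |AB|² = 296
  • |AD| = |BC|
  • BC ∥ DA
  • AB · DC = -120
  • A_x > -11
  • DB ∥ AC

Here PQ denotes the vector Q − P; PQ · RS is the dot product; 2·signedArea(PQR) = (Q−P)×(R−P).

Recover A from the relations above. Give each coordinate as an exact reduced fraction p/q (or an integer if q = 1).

A = (-10, -8)

1. A_x = -10  [DB ∥ AC ∩ BC ∥ DA]
2. A_y = -8  [DB ∥ AC ∩ BC ∥ DA]
   → A = (-10, -8)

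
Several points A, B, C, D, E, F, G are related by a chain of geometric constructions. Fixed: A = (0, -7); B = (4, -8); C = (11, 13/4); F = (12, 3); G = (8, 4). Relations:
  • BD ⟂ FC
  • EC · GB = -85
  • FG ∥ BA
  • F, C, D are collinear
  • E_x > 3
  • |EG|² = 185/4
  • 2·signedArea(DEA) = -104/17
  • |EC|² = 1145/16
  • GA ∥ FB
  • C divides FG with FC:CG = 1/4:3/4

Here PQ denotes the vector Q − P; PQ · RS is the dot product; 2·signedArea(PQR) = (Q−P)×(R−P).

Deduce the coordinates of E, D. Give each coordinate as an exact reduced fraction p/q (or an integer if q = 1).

1. D_x = 120/17  [F, C, D are collinear ∩ BD ⟂ FC]
2. D_y = 72/17  [F, C, D are collinear ∩ BD ⟂ FC]
   → D = (120/17, 72/17)
3. E_x = 4  [EC · GB = -85 ∩ 2·signedArea(DEA) = -104/17]
4. E_y = -3/2  [EC · GB = -85 ∩ 2·signedArea(DEA) = -104/17]
   → E = (4, -3/2)

D = (120/17, 72/17)
E = (4, -3/2)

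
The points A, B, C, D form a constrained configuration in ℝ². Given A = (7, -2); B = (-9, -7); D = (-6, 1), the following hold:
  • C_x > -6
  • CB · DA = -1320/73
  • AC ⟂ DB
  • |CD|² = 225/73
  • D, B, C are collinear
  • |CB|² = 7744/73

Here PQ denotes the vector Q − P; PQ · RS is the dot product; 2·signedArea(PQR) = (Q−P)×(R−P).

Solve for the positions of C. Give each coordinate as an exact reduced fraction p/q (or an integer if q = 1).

1. C_x = -393/73  [D, B, C are collinear ∩ AC ⟂ DB]
2. C_y = 193/73  [D, B, C are collinear ∩ AC ⟂ DB]
   → C = (-393/73, 193/73)

C = (-393/73, 193/73)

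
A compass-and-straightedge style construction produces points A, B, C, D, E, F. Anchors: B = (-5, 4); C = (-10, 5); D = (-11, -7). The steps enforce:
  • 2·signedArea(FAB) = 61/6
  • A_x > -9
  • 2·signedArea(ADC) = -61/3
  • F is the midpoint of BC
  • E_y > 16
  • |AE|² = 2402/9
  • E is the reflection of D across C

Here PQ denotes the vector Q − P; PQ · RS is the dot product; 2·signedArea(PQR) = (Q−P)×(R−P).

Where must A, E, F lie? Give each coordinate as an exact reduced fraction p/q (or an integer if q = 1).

A = (-26/3, 2/3)
E = (-9, 17)
F = (-15/2, 9/2)

1. E_x = -9  [E is the reflection of D across C]
2. E_y = 17  [E is the reflection of D across C]
   → E = (-9, 17)
3. F_x = -15/2  [F is the midpoint of BC]
4. F_y = 9/2  [F is the midpoint of BC]
   → F = (-15/2, 9/2)
5. A_x = -26/3  [2·signedArea(ADC) = -61/3 ∩ 2·signedArea(FAB) = 61/6]
6. A_y = 2/3  [2·signedArea(ADC) = -61/3 ∩ 2·signedArea(FAB) = 61/6]
   → A = (-26/3, 2/3)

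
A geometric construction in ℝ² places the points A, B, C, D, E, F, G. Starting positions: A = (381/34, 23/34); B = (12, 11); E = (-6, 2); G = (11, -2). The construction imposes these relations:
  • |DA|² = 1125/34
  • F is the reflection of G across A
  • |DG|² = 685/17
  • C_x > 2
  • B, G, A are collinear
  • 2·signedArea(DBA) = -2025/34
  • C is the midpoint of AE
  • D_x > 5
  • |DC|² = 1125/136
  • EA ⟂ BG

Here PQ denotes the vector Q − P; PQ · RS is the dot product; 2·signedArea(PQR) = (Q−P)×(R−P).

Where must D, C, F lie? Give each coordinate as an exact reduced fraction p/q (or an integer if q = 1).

C = (177/68, 91/68)
D = (93/17, 19/17)
F = (194/17, 57/17)

1. D_x = 93/17  [line 351/34·x + -27/34·y + -945/17 = 0 ∩ |DA|² = 1125/34]
2. D_y = 19/17  [line 351/34·x + -27/34·y + -945/17 = 0 ∩ |DA|² = 1125/34]
   → D = (93/17, 19/17)
3. C_x = 177/68  [C is the midpoint of AE]
4. C_y = 91/68  [C is the midpoint of AE]
   → C = (177/68, 91/68)
5. F_x = 194/17  [F is the reflection of G across A]
6. F_y = 57/17  [F is the reflection of G across A]
   → F = (194/17, 57/17)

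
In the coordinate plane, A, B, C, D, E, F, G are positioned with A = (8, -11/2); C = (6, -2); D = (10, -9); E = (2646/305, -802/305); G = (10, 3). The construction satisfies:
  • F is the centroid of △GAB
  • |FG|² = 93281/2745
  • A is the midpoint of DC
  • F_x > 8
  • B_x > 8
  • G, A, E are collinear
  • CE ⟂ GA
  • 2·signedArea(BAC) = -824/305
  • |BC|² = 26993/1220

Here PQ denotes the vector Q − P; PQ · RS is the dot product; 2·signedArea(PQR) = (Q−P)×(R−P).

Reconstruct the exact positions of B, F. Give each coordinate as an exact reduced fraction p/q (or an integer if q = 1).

1. B_x = 2712/305  [line -7/2·x + -2·y + 6009/305 = 0 ∩ |BC|² = 26993/1220]
2. B_y = -3483/610  [line -7/2·x + -2·y + 6009/305 = 0 ∩ |BC|² = 26993/1220]
   → B = (2712/305, -3483/610)
3. F_x = 2734/305  [F is the centroid of △GAB]
4. F_y = -2504/915  [F is the centroid of △GAB]
   → F = (2734/305, -2504/915)

B = (2712/305, -3483/610)
F = (2734/305, -2504/915)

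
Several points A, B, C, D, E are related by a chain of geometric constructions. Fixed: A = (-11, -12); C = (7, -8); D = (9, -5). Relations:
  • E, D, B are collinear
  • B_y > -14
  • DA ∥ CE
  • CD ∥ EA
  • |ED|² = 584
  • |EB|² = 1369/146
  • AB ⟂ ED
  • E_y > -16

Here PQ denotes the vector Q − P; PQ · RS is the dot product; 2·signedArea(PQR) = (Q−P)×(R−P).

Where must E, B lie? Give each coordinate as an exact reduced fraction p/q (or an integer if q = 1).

1. E_x = -13  [CD ∥ EA ∩ DA ∥ CE]
2. E_y = -15  [CD ∥ EA ∩ DA ∥ CE]
   → E = (-13, -15)
3. B_x = -1491/146  [E, D, B are collinear ∩ AB ⟂ ED]
4. B_y = -2005/146  [E, D, B are collinear ∩ AB ⟂ ED]
   → B = (-1491/146, -2005/146)

B = (-1491/146, -2005/146)
E = (-13, -15)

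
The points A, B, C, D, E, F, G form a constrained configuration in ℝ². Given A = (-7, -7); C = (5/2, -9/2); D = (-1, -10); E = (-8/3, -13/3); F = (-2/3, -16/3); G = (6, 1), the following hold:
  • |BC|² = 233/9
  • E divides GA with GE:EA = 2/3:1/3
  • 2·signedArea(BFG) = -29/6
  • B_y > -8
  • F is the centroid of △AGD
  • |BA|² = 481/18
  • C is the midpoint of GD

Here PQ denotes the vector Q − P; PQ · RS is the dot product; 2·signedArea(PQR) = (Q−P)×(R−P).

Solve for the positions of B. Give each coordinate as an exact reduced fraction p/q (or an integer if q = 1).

B = (-11/6, -43/6)

1. B_x = -11/6  [line -19/3·x + 20/3·y + 217/6 = 0 ∩ |BA|² = 481/18]
2. B_y = -43/6  [line -19/3·x + 20/3·y + 217/6 = 0 ∩ |BA|² = 481/18]
   → B = (-11/6, -43/6)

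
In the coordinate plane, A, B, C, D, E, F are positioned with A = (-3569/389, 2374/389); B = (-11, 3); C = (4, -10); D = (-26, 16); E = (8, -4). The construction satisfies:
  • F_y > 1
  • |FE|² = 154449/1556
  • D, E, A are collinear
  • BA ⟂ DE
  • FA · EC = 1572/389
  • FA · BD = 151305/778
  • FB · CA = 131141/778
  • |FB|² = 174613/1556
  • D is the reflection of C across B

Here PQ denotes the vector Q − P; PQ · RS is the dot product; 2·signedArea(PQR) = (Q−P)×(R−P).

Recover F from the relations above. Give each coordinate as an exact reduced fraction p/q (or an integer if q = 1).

1. F_x = -457/778  [FA · EC = 1572/389 ∩ FB · CA = 131141/778]
2. F_y = 409/389  [FA · EC = 1572/389 ∩ FB · CA = 131141/778]
   → F = (-457/778, 409/389)

F = (-457/778, 409/389)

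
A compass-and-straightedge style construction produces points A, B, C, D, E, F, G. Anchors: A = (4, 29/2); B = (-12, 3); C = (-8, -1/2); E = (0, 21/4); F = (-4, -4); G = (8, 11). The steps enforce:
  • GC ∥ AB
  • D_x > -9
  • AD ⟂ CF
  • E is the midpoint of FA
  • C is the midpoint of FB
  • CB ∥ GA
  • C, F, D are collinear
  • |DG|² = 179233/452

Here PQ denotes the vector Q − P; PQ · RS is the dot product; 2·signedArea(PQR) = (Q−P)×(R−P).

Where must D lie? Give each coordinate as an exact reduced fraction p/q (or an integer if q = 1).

D = (-976/113, 13/226)

1. D_x = -976/113  [C, F, D are collinear ∩ AD ⟂ CF]
2. D_y = 13/226  [C, F, D are collinear ∩ AD ⟂ CF]
   → D = (-976/113, 13/226)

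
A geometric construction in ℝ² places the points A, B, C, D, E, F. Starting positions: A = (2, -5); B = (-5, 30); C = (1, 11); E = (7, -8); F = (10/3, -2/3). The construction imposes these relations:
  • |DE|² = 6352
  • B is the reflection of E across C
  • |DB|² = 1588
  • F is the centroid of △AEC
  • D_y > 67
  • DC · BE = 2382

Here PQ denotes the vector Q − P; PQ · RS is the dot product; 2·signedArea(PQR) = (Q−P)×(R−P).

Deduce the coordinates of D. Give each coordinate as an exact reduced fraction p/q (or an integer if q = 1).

D = (-17, 68)

1. D_x = -17  [line -12·x + 38·y + -2788 = 0 ∩ |DE|² = 6352]
2. D_y = 68  [line -12·x + 38·y + -2788 = 0 ∩ |DE|² = 6352]
   → D = (-17, 68)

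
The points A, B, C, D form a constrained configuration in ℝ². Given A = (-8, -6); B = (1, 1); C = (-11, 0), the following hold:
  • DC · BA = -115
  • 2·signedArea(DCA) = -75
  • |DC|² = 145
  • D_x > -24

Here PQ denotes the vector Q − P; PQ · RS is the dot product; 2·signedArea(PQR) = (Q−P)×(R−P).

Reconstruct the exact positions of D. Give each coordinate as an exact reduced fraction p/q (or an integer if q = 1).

D = (-23, -1)

1. D_x = -23  [DC · BA = -115 ∩ 2·signedArea(DCA) = -75]
2. D_y = -1  [DC · BA = -115 ∩ 2·signedArea(DCA) = -75]
   → D = (-23, -1)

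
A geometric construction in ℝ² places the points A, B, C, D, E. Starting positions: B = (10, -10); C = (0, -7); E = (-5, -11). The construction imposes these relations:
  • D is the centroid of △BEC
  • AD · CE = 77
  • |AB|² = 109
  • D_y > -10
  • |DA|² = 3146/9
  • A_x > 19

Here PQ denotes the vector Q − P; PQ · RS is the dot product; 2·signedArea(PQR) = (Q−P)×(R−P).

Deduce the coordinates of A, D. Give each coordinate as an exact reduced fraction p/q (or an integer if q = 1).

A = (20, -13)
D = (5/3, -28/3)

1. D_x = 5/3  [D is the centroid of △BEC]
2. D_y = -28/3  [D is the centroid of △BEC]
   → D = (5/3, -28/3)
3. A_x = 20  [line 5·x + 4·y + -48 = 0 ∩ |AB|² = 109]
4. A_y = -13  [line 5·x + 4·y + -48 = 0 ∩ |AB|² = 109]
   → A = (20, -13)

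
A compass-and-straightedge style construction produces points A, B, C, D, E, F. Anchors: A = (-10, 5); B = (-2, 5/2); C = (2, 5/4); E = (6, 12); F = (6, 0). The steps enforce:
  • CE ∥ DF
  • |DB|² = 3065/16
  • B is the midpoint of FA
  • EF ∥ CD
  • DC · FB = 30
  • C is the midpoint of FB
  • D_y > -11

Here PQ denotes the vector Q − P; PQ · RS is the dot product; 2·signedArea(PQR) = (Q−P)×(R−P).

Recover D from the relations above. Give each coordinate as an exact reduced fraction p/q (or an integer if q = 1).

1. D_x = 2  [CE ∥ DF ∩ EF ∥ CD]
2. D_y = -43/4  [CE ∥ DF ∩ EF ∥ CD]
   → D = (2, -43/4)

D = (2, -43/4)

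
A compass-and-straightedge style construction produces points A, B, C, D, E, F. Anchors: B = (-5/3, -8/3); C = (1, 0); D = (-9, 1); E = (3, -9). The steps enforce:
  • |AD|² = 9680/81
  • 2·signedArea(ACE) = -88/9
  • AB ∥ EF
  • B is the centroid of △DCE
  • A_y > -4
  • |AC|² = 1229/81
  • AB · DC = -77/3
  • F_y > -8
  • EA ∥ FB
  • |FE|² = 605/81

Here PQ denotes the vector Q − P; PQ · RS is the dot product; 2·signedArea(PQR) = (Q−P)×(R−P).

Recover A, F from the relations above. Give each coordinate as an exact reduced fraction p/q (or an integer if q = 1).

A = (7/9, -35/9)
F = (5/9, -70/9)

1. A_x = 7/9  [2·signedArea(ACE) = -88/9 ∩ AB · DC = -77/3]
2. A_y = -35/9  [2·signedArea(ACE) = -88/9 ∩ AB · DC = -77/3]
   → A = (7/9, -35/9)
3. F_x = 5/9  [EA ∥ FB ∩ AB ∥ EF]
4. F_y = -70/9  [EA ∥ FB ∩ AB ∥ EF]
   → F = (5/9, -70/9)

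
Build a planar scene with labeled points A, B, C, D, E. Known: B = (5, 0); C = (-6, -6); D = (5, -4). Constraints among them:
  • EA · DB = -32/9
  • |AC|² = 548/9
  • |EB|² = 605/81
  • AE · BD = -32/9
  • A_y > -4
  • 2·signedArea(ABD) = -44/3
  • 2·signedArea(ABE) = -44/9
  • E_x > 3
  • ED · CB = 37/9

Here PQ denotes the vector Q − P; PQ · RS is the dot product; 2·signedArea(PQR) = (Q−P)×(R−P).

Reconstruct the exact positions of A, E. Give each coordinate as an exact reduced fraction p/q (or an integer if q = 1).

1. A_x = 4/3  [2·signedArea(ABD) = -44/3]
2. A_y = -10/3  [|AC|² = 548/9]
   → A = (4/3, -10/3)
3. E_x = 34/9  [EA · DB = -32/9 ∩ 2·signedArea(ABE) = -44/9]
4. E_y = -22/9  [EA · DB = -32/9 ∩ 2·signedArea(ABE) = -44/9]
   → E = (34/9, -22/9)

A = (4/3, -10/3)
E = (34/9, -22/9)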